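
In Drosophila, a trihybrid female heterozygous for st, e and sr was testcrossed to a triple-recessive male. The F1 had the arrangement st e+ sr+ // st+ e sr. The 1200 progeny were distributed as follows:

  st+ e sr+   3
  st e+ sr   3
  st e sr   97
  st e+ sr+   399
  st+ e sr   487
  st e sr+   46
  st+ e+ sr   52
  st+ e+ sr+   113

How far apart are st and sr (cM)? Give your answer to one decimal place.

The two rarest classes, st e+ sr and st+ e sr+, are the double crossovers. Comparing them with the parentals, only the sr allele has switched, so sr is the middle locus and the order is st – sr – e.
Crossovers in the st–sr interval produce the single-crossover classes st+ e+ sr+ and st e sr (113 + 97 = 210) plus the double crossovers (6).
RF(st–sr) = (210 + 6) / 1200 = 216/1200 = 0.1800 → 18.0 cM.

18.0 cM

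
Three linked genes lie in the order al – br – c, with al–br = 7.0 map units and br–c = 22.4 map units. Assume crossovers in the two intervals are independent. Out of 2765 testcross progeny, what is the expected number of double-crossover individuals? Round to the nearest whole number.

43

Map distances give recombination frequencies of 0.070 and 0.224 for the two intervals.
With no interference, expected double-crossover frequency = 0.070 × 0.224 = 0.01568.
Expected number = 0.01568 × 2765 = 43.36 ≈ 43.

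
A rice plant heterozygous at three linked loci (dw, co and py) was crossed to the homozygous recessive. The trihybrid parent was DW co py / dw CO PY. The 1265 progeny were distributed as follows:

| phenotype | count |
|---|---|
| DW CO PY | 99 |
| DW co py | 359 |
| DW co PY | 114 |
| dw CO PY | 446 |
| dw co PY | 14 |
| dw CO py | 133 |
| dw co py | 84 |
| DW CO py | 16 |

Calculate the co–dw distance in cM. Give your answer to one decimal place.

16.8 cM

The two rarest classes, DW CO py and dw co PY, are the double crossovers. Comparing them with the parentals, only the co allele has switched, so co is the middle locus and the order is dw – co – py.
Crossovers in the dw–co interval produce the single-crossover classes dw co py and DW CO PY (84 + 99 = 183) plus the double crossovers (30).
RF(dw–co) = (183 + 30) / 1265 = 213/1265 = 0.1684 → 16.8 cM.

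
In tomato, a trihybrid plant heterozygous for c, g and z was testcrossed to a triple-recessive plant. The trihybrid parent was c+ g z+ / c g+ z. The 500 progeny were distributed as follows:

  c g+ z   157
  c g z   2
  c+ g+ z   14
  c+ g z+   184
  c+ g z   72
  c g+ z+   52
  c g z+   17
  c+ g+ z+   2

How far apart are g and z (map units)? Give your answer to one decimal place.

The two rarest classes, c+ g+ z+ and c g z, are the double crossovers. Comparing them with the parentals, only the g allele has switched, so g is the middle locus and the order is c – g – z.
Crossovers in the g–z interval produce the single-crossover classes c+ g z and c g+ z+ (72 + 52 = 124) plus the double crossovers (4).
RF(g–z) = (124 + 4) / 500 = 128/500 = 0.2560 → 25.6 map units.

25.6 map units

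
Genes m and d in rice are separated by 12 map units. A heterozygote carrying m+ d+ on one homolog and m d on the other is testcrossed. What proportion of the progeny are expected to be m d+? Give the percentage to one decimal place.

6.0%

A map distance of 12 map units corresponds to a recombination frequency of 0.120.
The F1 is m+ d+ / m d, so m d+ is a recombinant gamete class with expected frequency r/2 = 0.120/2 = 0.0600.
That is 0.0600 = 6.0% of the progeny.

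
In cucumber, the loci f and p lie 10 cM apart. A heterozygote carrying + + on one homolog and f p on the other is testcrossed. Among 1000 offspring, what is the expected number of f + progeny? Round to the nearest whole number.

50

A map distance of 10 cM corresponds to a recombination frequency of 0.100.
The F1 is + + / f p, so f + is a recombinant gamete class with expected frequency r/2 = 0.100/2 = 0.0500.
Expected number = 0.0500 × 1000 = 50.00 ≈ 50.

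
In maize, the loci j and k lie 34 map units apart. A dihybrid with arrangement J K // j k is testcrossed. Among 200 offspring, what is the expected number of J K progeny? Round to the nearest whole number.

A map distance of 34 map units corresponds to a recombination frequency of 0.340.
The F1 is J K / j k, so J K is a parental gamete class with expected frequency (1 − r)/2 = 0.660/2 = 0.3300.
Expected number = 0.3300 × 200 = 66.00 ≈ 66.

66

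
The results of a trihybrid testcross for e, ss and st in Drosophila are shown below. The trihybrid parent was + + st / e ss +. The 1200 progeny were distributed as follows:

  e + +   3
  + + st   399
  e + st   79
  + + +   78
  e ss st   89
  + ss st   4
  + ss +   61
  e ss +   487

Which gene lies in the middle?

The two rarest classes, + ss st and e + +, are the double crossovers. Comparing them with the parentals, only the ss allele has switched, so ss is the middle locus and the order is st – ss – e.

ss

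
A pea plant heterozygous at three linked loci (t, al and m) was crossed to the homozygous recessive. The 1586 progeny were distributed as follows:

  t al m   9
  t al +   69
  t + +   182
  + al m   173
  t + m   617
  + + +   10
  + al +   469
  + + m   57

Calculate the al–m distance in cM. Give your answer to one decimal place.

The two most frequent reciprocal classes, + al + and t + m, are the parental types, so the F1 was + al + / t + m.
The two rarest classes, + + + and t al m, are the double crossovers. Comparing them with the parentals, only the al allele has switched, so al is the middle locus and the order is m – al – t.
Crossovers in the m–al interval produce the single-crossover classes + al m and t + + (173 + 182 = 355) plus the double crossovers (19).
RF(m–al) = (355 + 19) / 1586 = 374/1586 = 0.2358 → 23.6 cM.

23.6 cM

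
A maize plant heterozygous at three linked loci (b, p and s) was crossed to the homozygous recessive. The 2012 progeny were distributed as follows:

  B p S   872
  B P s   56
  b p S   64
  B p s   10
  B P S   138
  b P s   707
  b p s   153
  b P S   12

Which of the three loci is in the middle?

s

The two most frequent reciprocal classes, b P s and B p S, are the parental types, so the F1 was b P s / B p S.
The two rarest classes, b P S and B p s, are the double crossovers. Comparing them with the parentals, only the s allele has switched, so s is the middle locus and the order is b – s – p.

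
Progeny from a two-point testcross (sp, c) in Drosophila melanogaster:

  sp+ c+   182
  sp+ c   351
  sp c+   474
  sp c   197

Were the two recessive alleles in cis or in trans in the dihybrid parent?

trans

The two most frequent classes are sp+ c (351) and sp c+ (474); these are the parental (non-recombinant) types.
So the F1 carried sp+ c on one chromosome and sp c+ on the other — the recessive alleles are on opposite chromosomes (trans / repulsion).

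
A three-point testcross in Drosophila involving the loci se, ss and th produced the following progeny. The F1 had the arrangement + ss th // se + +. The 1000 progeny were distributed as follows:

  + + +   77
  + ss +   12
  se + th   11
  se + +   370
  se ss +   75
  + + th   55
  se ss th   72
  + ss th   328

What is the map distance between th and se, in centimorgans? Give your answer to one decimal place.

17.2 centimorgans

The two rarest classes, + ss + and se + th, are the double crossovers. Comparing them with the parentals, only the th allele has switched, so th is the middle locus and the order is ss – th – se.
Crossovers in the th–se interval produce the single-crossover classes se ss th and + + + (72 + 77 = 149) plus the double crossovers (23).
RF(th–se) = (149 + 23) / 1000 = 172/1000 = 0.1720 → 17.2 centimorgans.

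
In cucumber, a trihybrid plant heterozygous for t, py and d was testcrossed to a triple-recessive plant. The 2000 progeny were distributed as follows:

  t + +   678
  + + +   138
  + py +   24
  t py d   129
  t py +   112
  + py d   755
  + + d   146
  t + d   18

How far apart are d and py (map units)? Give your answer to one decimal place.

The two most frequent reciprocal classes, + py d and t + +, are the parental types, so the F1 was + py d / t + +.
The two rarest classes, + py + and t + d, are the double crossovers. Comparing them with the parentals, only the d allele has switched, so d is the middle locus and the order is t – d – py.
Crossovers in the d–py interval produce the single-crossover classes + + d and t py + (146 + 112 = 258) plus the double crossovers (42).
RF(d–py) = (258 + 42) / 2000 = 300/2000 = 0.1500 → 15.0 map units.

15.0 map units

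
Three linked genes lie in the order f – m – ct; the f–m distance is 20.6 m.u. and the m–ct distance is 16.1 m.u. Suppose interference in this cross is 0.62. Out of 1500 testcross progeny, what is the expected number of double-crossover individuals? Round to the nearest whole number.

Map distances give recombination frequencies of 0.206 and 0.161 for the two intervals.
With interference 0.62 (so coincidence = 0.38), expected double-crossover frequency = 0.206 × 0.161 × 0.38 = 0.01260.
Expected number = 0.01260 × 1500 = 18.90 ≈ 19.

19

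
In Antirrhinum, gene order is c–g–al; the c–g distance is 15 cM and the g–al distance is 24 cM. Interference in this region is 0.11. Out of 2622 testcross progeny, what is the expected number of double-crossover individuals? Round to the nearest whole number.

Map distances give recombination frequencies of 0.150 and 0.240 for the two intervals.
With interference 0.11 (so coincidence = 0.89), expected double-crossover frequency = 0.150 × 0.240 × 0.89 = 0.03204.
Expected number = 0.03204 × 2622 = 84.01 ≈ 84.

84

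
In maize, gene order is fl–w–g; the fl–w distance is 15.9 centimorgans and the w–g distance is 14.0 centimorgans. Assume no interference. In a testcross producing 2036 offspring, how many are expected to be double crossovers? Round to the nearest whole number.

45

Map distances give recombination frequencies of 0.159 and 0.140 for the two intervals.
With no interference, expected double-crossover frequency = 0.159 × 0.140 = 0.02226.
Expected number = 0.02226 × 2036 = 45.32 ≈ 45.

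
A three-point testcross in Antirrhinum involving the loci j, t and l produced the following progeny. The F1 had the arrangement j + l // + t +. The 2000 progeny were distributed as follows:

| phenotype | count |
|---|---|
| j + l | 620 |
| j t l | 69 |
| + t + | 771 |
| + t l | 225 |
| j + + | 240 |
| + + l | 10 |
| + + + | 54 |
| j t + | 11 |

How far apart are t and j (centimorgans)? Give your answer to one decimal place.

The two rarest classes, + + l and j t +, are the double crossovers. Comparing them with the parentals, only the j allele has switched, so j is the middle locus and the order is t – j – l.
Crossovers in the t–j interval produce the single-crossover classes j t l and + + + (69 + 54 = 123) plus the double crossovers (21).
RF(t–j) = (123 + 21) / 2000 = 144/2000 = 0.0720 → 7.2 centimorgans.

7.2 centimorgans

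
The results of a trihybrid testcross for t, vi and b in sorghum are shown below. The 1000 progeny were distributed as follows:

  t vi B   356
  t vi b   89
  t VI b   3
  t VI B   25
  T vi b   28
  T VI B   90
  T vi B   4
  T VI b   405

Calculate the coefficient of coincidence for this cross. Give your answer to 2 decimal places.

0.63

The two most frequent reciprocal classes, t vi B and T VI b, are the parental types, so the F1 was t vi B / T VI b.
The two rarest classes, T vi B and t VI b, are the double crossovers. Comparing them with the parentals, only the t allele has switched, so t is the middle locus and the order is vi – t – b.
vi–t: (53 + 7)/1000 = 0.0600; t–b: (179 + 7)/1000 = 0.1860.
Expected DCO frequency = 0.0600 × 0.1860 ≈ 0.01116; observed = 7/1000 ≈ 0.00700.
Coefficient of coincidence = 0.00700/0.01116 ≈ 0.63.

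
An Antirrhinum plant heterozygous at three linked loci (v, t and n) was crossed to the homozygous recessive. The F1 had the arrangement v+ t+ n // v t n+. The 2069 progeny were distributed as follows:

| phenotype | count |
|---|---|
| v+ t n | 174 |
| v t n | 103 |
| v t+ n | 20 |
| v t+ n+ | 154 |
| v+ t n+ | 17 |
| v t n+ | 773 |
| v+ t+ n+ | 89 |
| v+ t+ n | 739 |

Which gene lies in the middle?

The two rarest classes, v t+ n and v+ t n+, are the double crossovers. Comparing them with the parentals, only the v allele has switched, so v is the middle locus and the order is n – v – t.

v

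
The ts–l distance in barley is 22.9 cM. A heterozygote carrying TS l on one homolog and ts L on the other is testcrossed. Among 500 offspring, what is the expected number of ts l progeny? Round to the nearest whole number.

A map distance of 22.9 cM corresponds to a recombination frequency of 0.229.
The F1 is TS l / ts L, so ts l is a recombinant gamete class with expected frequency r/2 = 0.229/2 = 0.1145.
Expected number = 0.1145 × 500 = 57.25 ≈ 57.

57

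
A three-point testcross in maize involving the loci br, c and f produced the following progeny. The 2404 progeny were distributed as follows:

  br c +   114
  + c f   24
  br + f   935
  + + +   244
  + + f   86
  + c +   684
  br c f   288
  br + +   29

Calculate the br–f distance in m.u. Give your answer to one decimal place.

10.5 m.u.

The two most frequent reciprocal classes, + c + and br + f, are the parental types, so the F1 was + c + / br + f.
The two rarest classes, + c f and br + +, are the double crossovers. Comparing them with the parentals, only the f allele has switched, so f is the middle locus and the order is br – f – c.
Crossovers in the br–f interval produce the single-crossover classes br c + and + + f (114 + 86 = 200) plus the double crossovers (53).
RF(br–f) = (200 + 53) / 2404 = 253/2404 = 0.1052 → 10.5 m.u.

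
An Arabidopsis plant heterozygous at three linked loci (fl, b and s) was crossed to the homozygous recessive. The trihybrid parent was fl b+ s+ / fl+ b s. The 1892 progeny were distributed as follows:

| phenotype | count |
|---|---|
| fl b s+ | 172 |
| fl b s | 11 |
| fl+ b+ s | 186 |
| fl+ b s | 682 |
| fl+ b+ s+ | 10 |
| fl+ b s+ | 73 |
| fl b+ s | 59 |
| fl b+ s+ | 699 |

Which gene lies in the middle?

fl

The two rarest classes, fl+ b+ s+ and fl b s, are the double crossovers. Comparing them with the parentals, only the fl allele has switched, so fl is the middle locus and the order is s – fl – b.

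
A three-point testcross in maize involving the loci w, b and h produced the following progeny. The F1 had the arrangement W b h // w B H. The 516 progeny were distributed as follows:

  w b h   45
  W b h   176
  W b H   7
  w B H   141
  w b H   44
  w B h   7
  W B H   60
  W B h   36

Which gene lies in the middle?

The two rarest classes, W b H and w B h, are the double crossovers. Comparing them with the parentals, only the h allele has switched, so h is the middle locus and the order is w – h – b.

h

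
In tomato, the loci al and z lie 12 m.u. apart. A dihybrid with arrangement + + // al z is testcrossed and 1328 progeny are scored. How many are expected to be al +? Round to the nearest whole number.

80

A map distance of 12 m.u. corresponds to a recombination frequency of 0.120.
The F1 is + + / al z, so al + is a recombinant gamete class with expected frequency r/2 = 0.120/2 = 0.0600.
Expected number = 0.0600 × 1328 = 79.68 ≈ 80.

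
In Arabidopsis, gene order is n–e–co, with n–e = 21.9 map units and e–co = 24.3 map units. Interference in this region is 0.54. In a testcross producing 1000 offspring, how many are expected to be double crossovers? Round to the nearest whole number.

24

Map distances give recombination frequencies of 0.219 and 0.243 for the two intervals.
With interference 0.54 (so coincidence = 0.46), expected double-crossover frequency = 0.219 × 0.243 × 0.46 = 0.02448.
Expected number = 0.02448 × 1000 = 24.48 ≈ 24.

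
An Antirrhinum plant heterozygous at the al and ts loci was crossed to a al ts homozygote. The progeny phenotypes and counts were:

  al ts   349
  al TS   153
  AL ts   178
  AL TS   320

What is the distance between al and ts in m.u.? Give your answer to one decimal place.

33.1 m.u.

The two most frequent classes, AL TS (320) and al ts (349), are the parental types, so the F1 was AL TS / al ts.
The recombinant classes are AL ts and al TS: 178 + 153 = 331.
Recombination frequency = 331/1000 = 0.3310 ≈ 33.1%, i.e. 33.1 m.u.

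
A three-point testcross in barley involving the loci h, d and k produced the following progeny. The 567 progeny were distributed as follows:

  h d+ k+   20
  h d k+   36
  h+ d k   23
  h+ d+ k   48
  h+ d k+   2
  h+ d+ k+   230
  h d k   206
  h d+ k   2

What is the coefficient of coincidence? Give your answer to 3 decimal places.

0.548

The two most frequent reciprocal classes, h d k and h+ d+ k+, are the parental types, so the F1 was h d k / h+ d+ k+.
The two rarest classes, h d+ k and h+ d k+, are the double crossovers. Comparing them with the parentals, only the d allele has switched, so d is the middle locus and the order is k – d – h.
k–d: (84 + 4)/567 = 0.1552; d–h: (43 + 4)/567 = 0.0829.
Expected DCO frequency = 0.1552 × 0.0829 ≈ 0.01287; observed = 4/567 ≈ 0.00705.
Coefficient of coincidence = 0.00705/0.01287 ≈ 0.548.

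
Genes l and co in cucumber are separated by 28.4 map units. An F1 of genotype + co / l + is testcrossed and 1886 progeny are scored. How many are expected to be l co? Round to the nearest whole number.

268

A map distance of 28.4 map units corresponds to a recombination frequency of 0.284.
The F1 is + co / l +, so l co is a recombinant gamete class with expected frequency r/2 = 0.284/2 = 0.1420.
Expected number = 0.1420 × 1886 = 267.81 ≈ 268.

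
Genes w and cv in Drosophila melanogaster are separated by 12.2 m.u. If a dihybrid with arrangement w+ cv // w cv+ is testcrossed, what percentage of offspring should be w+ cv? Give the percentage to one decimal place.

43.9%

A map distance of 12.2 m.u. corresponds to a recombination frequency of 0.122.
The F1 is w+ cv / w cv+, so w+ cv is a parental gamete class with expected frequency (1 − r)/2 = 0.878/2 = 0.4390.
That is 0.4390 = 43.9% of the progeny.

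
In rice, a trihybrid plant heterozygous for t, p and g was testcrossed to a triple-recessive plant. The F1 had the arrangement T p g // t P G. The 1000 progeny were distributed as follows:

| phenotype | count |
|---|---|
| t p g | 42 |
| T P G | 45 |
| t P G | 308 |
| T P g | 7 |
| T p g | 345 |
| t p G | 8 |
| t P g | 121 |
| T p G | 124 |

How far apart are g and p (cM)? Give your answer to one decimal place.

The two rarest classes, T P g and t p G, are the double crossovers. Comparing them with the parentals, only the p allele has switched, so p is the middle locus and the order is g – p – t.
Crossovers in the g–p interval produce the single-crossover classes T p G and t P g (124 + 121 = 245) plus the double crossovers (15).
RF(g–p) = (245 + 15) / 1000 = 260/1000 = 0.2600 → 26.0 cM.

26.0 cM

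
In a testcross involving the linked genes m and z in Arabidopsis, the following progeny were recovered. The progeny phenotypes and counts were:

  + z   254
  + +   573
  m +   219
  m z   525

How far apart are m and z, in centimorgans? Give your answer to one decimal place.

30.1 centimorgans

The two most frequent classes, + + (573) and m z (525), are the parental types, so the F1 was + + / m z.
The recombinant classes are + z and m +: 254 + 219 = 473.
Recombination frequency = 473/1571 = 0.3011 ≈ 30.1%, i.e. 30.1 centimorgans.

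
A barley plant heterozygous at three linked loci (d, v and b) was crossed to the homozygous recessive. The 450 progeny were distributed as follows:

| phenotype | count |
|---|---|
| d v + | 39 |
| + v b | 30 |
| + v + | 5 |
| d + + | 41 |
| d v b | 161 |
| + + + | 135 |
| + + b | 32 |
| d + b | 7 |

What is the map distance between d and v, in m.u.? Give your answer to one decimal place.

The two most frequent reciprocal classes, d v b and + + +, are the parental types, so the F1 was d v b / + + +.
The two rarest classes, d + b and + v +, are the double crossovers. Comparing them with the parentals, only the v allele has switched, so v is the middle locus and the order is b – v – d.
Crossovers in the v–d interval produce the single-crossover classes + v b and d + + (30 + 41 = 71) plus the double crossovers (12).
RF(v–d) = (71 + 12) / 450 = 83/450 = 0.1844 → 18.4 m.u.

18.4 m.u.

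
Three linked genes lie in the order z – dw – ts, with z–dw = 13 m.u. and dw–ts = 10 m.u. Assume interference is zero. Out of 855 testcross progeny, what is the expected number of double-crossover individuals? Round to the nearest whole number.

Map distances give recombination frequencies of 0.130 and 0.100 for the two intervals.
With no interference, expected double-crossover frequency = 0.130 × 0.100 = 0.01300.
Expected number = 0.01300 × 855 = 11.12 ≈ 11.

11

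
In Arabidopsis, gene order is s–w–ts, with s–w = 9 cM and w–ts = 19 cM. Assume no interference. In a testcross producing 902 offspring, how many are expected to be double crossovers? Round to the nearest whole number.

Map distances give recombination frequencies of 0.090 and 0.190 for the two intervals.
With no interference, expected double-crossover frequency = 0.090 × 0.190 = 0.01710.
Expected number = 0.01710 × 902 = 15.42 ≈ 15.

15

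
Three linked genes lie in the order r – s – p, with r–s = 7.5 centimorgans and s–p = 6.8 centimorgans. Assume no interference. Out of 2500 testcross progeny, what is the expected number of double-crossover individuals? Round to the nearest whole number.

Map distances give recombination frequencies of 0.075 and 0.068 for the two intervals.
With no interference, expected double-crossover frequency = 0.075 × 0.068 = 0.00510.
Expected number = 0.00510 × 2500 = 12.75 ≈ 13.

13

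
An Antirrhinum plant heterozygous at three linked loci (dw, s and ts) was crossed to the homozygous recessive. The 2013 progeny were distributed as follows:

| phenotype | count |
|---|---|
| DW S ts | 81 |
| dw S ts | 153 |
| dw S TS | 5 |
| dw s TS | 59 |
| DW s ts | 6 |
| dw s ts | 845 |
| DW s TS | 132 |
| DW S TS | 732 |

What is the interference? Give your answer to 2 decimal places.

0.50

The two most frequent reciprocal classes, DW S TS and dw s ts, are the parental types, so the F1 was DW S TS / dw s ts.
The two rarest classes, dw S TS and DW s ts, are the double crossovers. Comparing them with the parentals, only the dw allele has switched, so dw is the middle locus and the order is ts – dw – s.
ts–dw: (140 + 11)/2013 = 0.0750; dw–s: (285 + 11)/2013 = 0.1470.
Expected DCO frequency = 0.0750 × 0.1470 ≈ 0.01102; observed = 11/2013 ≈ 0.00546.
Coefficient of coincidence = 0.00546/0.01102 ≈ 0.50; interference = 1 − 0.50 = 0.50.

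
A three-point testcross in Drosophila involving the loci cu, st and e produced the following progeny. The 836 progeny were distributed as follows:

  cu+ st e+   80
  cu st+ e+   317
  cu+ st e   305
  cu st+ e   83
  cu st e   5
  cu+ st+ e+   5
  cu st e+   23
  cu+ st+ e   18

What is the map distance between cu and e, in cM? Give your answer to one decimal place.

The two most frequent reciprocal classes, cu+ st e and cu st+ e+, are the parental types, so the F1 was cu+ st e / cu st+ e+.
The two rarest classes, cu st e and cu+ st+ e+, are the double crossovers. Comparing them with the parentals, only the cu allele has switched, so cu is the middle locus and the order is e – cu – st.
Crossovers in the e–cu interval produce the single-crossover classes cu+ st e+ and cu st+ e (80 + 83 = 163) plus the double crossovers (10).
RF(e–cu) = (163 + 10) / 836 = 173/836 = 0.2069 → 20.7 cM.

20.7 cM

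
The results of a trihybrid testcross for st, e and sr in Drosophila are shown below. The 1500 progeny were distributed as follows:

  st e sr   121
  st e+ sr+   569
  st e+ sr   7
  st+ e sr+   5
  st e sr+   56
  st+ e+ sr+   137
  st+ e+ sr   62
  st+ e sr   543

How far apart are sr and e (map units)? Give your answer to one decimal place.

The two most frequent reciprocal classes, st e+ sr+ and st+ e sr, are the parental types, so the F1 was st e+ sr+ / st+ e sr.
The two rarest classes, st e+ sr and st+ e sr+, are the double crossovers. Comparing them with the parentals, only the sr allele has switched, so sr is the middle locus and the order is e – sr – st.
Crossovers in the e–sr interval produce the single-crossover classes st e sr+ and st+ e+ sr (56 + 62 = 118) plus the double crossovers (12).
RF(e–sr) = (118 + 12) / 1500 = 130/1500 = 0.0867 → 8.7 map units.

8.7 map units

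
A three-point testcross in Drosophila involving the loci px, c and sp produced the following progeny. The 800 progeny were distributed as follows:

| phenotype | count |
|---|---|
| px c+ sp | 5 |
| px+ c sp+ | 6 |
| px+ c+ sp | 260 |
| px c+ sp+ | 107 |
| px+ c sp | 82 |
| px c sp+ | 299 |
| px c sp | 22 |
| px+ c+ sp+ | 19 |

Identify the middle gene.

The two most frequent reciprocal classes, px+ c+ sp and px c sp+, are the parental types, so the F1 was px+ c+ sp / px c sp+.
The two rarest classes, px c+ sp and px+ c sp+, are the double crossovers. Comparing them with the parentals, only the px allele has switched, so px is the middle locus and the order is c – px – sp.

px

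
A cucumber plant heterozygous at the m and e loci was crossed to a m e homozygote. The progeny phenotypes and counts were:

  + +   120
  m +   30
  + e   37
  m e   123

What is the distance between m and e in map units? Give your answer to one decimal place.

21.6 map units

The two most frequent classes, + + (120) and m e (123), are the parental types, so the F1 was + + / m e.
The recombinant classes are + e and m +: 37 + 30 = 67.
Recombination frequency = 67/310 = 0.2161 ≈ 21.6%, i.e. 21.6 map units.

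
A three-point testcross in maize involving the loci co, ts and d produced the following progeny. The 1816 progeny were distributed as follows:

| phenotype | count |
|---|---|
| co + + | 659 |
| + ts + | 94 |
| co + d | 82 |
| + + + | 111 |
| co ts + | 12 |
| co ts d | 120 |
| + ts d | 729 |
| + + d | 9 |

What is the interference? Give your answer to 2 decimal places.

The two most frequent reciprocal classes, co + + and + ts d, are the parental types, so the F1 was co + + / + ts d.
The two rarest classes, co ts + and + + d, are the double crossovers. Comparing them with the parentals, only the ts allele has switched, so ts is the middle locus and the order is d – ts – co.
d–ts: (176 + 21)/1816 = 0.1085; ts–co: (231 + 21)/1816 = 0.1388.
Expected DCO frequency = 0.1085 × 0.1388 ≈ 0.01506; observed = 21/1816 ≈ 0.01156.
Coefficient of coincidence = 0.01156/0.01506 ≈ 0.77; interference = 1 − 0.77 = 0.23.

0.23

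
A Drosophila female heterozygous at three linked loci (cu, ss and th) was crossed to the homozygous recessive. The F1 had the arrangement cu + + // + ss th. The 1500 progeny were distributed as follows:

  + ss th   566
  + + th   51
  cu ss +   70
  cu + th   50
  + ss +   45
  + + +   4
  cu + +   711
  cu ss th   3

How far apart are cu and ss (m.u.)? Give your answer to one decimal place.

8.5 m.u.

The two rarest classes, + + + and cu ss th, are the double crossovers. Comparing them with the parentals, only the cu allele has switched, so cu is the middle locus and the order is ss – cu – th.
Crossovers in the ss–cu interval produce the single-crossover classes cu ss + and + + th (70 + 51 = 121) plus the double crossovers (7).
RF(ss–cu) = (121 + 7) / 1500 = 128/1500 = 0.0853 → 8.5 m.u.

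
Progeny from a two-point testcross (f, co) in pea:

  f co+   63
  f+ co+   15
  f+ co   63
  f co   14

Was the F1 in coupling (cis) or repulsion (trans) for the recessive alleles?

trans

The two most frequent classes are f+ co (63) and f co+ (63); these are the parental (non-recombinant) types.
So the F1 carried f+ co on one chromosome and f co+ on the other — the recessive alleles are on opposite chromosomes (trans / repulsion).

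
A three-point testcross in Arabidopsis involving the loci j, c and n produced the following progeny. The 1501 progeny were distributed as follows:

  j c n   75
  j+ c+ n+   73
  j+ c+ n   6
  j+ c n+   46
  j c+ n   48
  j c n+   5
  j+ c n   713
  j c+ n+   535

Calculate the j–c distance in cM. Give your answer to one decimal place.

The two most frequent reciprocal classes, j+ c n and j c+ n+, are the parental types, so the F1 was j+ c n / j c+ n+.
The two rarest classes, j+ c+ n and j c n+, are the double crossovers. Comparing them with the parentals, only the c allele has switched, so c is the middle locus and the order is n – c – j.
Crossovers in the c–j interval produce the single-crossover classes j c n and j+ c+ n+ (75 + 73 = 148) plus the double crossovers (11).
RF(c–j) = (148 + 11) / 1501 = 159/1501 = 0.1059 → 10.6 cM.

10.6 cM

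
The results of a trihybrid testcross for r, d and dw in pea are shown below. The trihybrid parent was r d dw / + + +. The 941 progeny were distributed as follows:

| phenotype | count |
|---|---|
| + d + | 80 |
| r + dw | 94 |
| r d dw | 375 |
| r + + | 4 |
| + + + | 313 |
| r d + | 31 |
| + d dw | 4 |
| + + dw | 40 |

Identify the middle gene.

r

The two rarest classes, + d dw and r + +, are the double crossovers. Comparing them with the parentals, only the r allele has switched, so r is the middle locus and the order is d – r – dw.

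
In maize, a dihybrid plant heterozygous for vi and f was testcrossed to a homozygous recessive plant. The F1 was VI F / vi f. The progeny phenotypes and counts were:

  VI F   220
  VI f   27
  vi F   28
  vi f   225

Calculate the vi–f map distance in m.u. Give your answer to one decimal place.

11.0 m.u.

The recombinant classes are VI f and vi F: 27 + 28 = 55.
Recombination frequency = 55/500 = 0.1100 ≈ 11.0%, i.e. 11.0 m.u.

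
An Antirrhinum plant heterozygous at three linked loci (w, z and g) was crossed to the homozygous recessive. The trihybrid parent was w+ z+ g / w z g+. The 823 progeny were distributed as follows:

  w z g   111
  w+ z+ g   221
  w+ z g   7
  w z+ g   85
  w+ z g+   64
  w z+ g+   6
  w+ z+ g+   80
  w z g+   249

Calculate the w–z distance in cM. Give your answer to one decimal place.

The two rarest classes, w+ z g and w z+ g+, are the double crossovers. Comparing them with the parentals, only the z allele has switched, so z is the middle locus and the order is g – z – w.
Crossovers in the z–w interval produce the single-crossover classes w z+ g and w+ z g+ (85 + 64 = 149) plus the double crossovers (13).
RF(z–w) = (149 + 13) / 823 = 162/823 = 0.1968 → 19.7 cM.

19.7 cM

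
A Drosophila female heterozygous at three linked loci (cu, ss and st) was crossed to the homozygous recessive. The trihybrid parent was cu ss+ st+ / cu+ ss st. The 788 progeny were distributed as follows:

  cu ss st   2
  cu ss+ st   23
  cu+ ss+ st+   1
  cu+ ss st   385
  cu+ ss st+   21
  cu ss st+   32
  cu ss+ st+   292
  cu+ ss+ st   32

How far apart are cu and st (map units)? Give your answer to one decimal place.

The two rarest classes, cu+ ss+ st+ and cu ss st, are the double crossovers. Comparing them with the parentals, only the cu allele has switched, so cu is the middle locus and the order is ss – cu – st.
Crossovers in the cu–st interval produce the single-crossover classes cu ss+ st and cu+ ss st+ (23 + 21 = 44) plus the double crossovers (3).
RF(cu–st) = (44 + 3) / 788 = 47/788 = 0.0596 → 6.0 map units.

6.0 map units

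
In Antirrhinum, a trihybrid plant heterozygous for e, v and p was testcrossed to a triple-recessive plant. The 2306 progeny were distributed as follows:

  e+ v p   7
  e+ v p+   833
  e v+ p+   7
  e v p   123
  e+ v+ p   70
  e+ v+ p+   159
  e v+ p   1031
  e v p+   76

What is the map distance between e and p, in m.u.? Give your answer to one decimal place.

The two most frequent reciprocal classes, e+ v p+ and e v+ p, are the parental types, so the F1 was e+ v p+ / e v+ p.
The two rarest classes, e+ v p and e v+ p+, are the double crossovers. Comparing them with the parentals, only the p allele has switched, so p is the middle locus and the order is v – p – e.
Crossovers in the p–e interval produce the single-crossover classes e v p+ and e+ v+ p (76 + 70 = 146) plus the double crossovers (14).
RF(p–e) = (146 + 14) / 2306 = 160/2306 = 0.0694 → 6.9 m.u.

6.9 m.u.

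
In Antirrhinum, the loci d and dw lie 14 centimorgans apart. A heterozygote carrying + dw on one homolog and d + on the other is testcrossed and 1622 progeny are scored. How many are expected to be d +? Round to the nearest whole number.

A map distance of 14 centimorgans corresponds to a recombination frequency of 0.140.
The F1 is + dw / d +, so d + is a parental gamete class with expected frequency (1 − r)/2 = 0.860/2 = 0.4300.
Expected number = 0.4300 × 1622 = 697.46 ≈ 697.

697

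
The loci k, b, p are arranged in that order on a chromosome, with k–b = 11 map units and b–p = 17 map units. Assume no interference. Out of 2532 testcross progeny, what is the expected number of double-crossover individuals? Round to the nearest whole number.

Map distances give recombination frequencies of 0.110 and 0.170 for the two intervals.
With no interference, expected double-crossover frequency = 0.110 × 0.170 = 0.01870.
Expected number = 0.01870 × 2532 = 47.35 ≈ 47.

47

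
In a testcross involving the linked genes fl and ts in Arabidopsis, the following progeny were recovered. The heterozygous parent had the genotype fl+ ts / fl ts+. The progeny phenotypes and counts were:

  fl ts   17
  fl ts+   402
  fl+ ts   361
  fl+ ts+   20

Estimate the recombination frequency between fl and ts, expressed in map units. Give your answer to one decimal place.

4.6 map units

The recombinant classes are fl+ ts+ and fl ts: 20 + 17 = 37.
Recombination frequency = 37/800 = 0.0462 ≈ 4.6%, i.e. 4.6 map units.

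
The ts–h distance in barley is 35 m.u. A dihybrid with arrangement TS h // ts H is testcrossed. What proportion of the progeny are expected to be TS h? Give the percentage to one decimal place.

32.5%

A map distance of 35 m.u. corresponds to a recombination frequency of 0.350.
The F1 is TS h / ts H, so TS h is a parental gamete class with expected frequency (1 − r)/2 = 0.650/2 = 0.3250.
That is 0.3250 = 32.5% of the progeny.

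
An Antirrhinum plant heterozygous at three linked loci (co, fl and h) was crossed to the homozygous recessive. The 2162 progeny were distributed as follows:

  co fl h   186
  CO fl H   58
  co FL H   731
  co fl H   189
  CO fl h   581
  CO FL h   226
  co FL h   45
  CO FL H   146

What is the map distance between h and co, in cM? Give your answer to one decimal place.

The two most frequent reciprocal classes, co FL H and CO fl h, are the parental types, so the F1 was co FL H / CO fl h.
The two rarest classes, co FL h and CO fl H, are the double crossovers. Comparing them with the parentals, only the h allele has switched, so h is the middle locus and the order is fl – h – co.
Crossovers in the h–co interval produce the single-crossover classes CO FL H and co fl h (146 + 186 = 332) plus the double crossovers (103).
RF(h–co) = (332 + 103) / 2162 = 435/2162 = 0.2012 → 20.1 cM.

20.1 cM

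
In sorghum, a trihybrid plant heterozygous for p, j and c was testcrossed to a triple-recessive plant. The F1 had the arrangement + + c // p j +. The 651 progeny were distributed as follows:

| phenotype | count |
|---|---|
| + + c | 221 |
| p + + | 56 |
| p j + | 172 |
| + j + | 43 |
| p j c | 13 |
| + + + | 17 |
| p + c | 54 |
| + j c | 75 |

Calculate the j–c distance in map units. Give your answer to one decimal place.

The two rarest classes, + + + and p j c, are the double crossovers. Comparing them with the parentals, only the c allele has switched, so c is the middle locus and the order is j – c – p.
Crossovers in the j–c interval produce the single-crossover classes + j c and p + + (75 + 56 = 131) plus the double crossovers (30).
RF(j–c) = (131 + 30) / 651 = 161/651 = 0.2473 → 24.7 map units.

24.7 map units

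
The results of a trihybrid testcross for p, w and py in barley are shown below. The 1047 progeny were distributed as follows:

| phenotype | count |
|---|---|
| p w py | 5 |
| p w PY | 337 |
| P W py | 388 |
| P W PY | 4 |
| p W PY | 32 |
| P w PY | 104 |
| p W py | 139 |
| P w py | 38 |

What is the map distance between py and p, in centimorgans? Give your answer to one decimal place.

24.1 centimorgans

The two most frequent reciprocal classes, p w PY and P W py, are the parental types, so the F1 was p w PY / P W py.
The two rarest classes, p w py and P W PY, are the double crossovers. Comparing them with the parentals, only the py allele has switched, so py is the middle locus and the order is p – py – w.
Crossovers in the p–py interval produce the single-crossover classes P w PY and p W py (104 + 139 = 243) plus the double crossovers (9).
RF(p–py) = (243 + 9) / 1047 = 252/1047 = 0.2407 → 24.1 centimorgans.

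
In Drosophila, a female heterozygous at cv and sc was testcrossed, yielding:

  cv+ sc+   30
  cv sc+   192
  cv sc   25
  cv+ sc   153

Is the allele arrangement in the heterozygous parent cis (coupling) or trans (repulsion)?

The two most frequent classes are cv+ sc (153) and cv sc+ (192); these are the parental (non-recombinant) types.
So the F1 carried cv+ sc on one chromosome and cv sc+ on the other — the recessive alleles are on opposite chromosomes (trans / repulsion).

trans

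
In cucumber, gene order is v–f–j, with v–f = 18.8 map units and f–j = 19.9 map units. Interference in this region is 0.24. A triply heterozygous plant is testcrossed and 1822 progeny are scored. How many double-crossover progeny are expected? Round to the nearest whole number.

Map distances give recombination frequencies of 0.188 and 0.199 for the two intervals.
With interference 0.24 (so coincidence = 0.76), expected double-crossover frequency = 0.188 × 0.199 × 0.76 = 0.02843.
Expected number = 0.02843 × 1822 = 51.81 ≈ 52.

52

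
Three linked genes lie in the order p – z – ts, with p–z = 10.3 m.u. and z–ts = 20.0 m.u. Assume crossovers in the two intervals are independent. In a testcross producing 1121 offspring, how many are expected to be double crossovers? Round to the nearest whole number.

23

Map distances give recombination frequencies of 0.103 and 0.200 for the two intervals.
With no interference, expected double-crossover frequency = 0.103 × 0.200 = 0.02060.
Expected number = 0.02060 × 1121 = 23.09 ≈ 23.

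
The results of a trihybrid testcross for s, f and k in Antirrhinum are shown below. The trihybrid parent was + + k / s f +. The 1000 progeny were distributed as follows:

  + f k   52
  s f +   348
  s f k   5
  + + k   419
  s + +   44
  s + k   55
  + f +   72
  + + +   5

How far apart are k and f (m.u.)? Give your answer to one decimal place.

10.6 m.u.

The two rarest classes, + + + and s f k, are the double crossovers. Comparing them with the parentals, only the k allele has switched, so k is the middle locus and the order is f – k – s.
Crossovers in the f–k interval produce the single-crossover classes + f k and s + + (52 + 44 = 96) plus the double crossovers (10).
RF(f–k) = (96 + 10) / 1000 = 106/1000 = 0.1060 → 10.6 m.u.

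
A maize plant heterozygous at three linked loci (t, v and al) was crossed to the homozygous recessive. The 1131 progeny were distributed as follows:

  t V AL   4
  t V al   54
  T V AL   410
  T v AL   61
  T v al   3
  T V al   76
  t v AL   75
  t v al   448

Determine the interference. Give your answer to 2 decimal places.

0.59

The two most frequent reciprocal classes, T V AL and t v al, are the parental types, so the F1 was T V AL / t v al.
The two rarest classes, t V AL and T v al, are the double crossovers. Comparing them with the parentals, only the t allele has switched, so t is the middle locus and the order is v – t – al.
v–t: (115 + 7)/1131 = 0.1079; t–al: (151 + 7)/1131 = 0.1397.
Expected DCO frequency = 0.1079 × 0.1397 ≈ 0.01507; observed = 7/1131 ≈ 0.00619.
Coefficient of coincidence = 0.00619/0.01507 ≈ 0.41; interference = 1 − 0.41 = 0.59.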